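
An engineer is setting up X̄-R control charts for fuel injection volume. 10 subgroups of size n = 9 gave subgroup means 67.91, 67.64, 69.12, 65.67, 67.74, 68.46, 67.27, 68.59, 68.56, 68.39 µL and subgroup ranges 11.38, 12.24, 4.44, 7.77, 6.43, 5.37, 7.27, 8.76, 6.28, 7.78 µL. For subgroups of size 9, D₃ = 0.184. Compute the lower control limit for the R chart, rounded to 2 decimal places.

1.43

R̄ = (11.38 + 12.24 + 4.44 + 7.77 + 6.43 + 5.37 + 7.27 + 8.76 + 6.28 + 7.78) / 10 = 77.7200 / 10 = 7.7720
LCL_R = D₃·R̄ = 0.184 × 7.7720 = 1.4300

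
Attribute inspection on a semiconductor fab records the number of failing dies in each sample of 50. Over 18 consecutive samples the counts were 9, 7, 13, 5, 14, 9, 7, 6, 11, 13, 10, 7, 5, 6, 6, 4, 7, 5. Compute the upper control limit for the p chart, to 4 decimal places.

0.3155

p̄ = Σdᵢ / (k·n) = 144 / (18 × 50) = 0.16000
UCL = p̄ + 3·√(p̄(1−p̄)/n) = 0.16000 + 3 × √(0.16000×0.84000/50) = 0.16000 + 3 × 0.05185 = 0.31554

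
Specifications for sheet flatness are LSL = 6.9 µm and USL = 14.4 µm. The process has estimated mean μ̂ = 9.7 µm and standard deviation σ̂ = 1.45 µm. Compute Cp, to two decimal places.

0.86

Cp = (USL − LSL) / (6σ̂) = (14.4 − 6.9) / (6 × 1.45) = 7.5000 / 8.7000 = 0.8621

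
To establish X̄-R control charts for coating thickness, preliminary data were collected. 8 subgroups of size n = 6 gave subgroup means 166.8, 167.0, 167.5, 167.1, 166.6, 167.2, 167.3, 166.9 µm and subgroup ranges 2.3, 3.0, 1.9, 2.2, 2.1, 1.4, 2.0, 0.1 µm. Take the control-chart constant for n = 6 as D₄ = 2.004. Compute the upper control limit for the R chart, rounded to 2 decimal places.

R̄ = (2.3 + 3.0 + 1.9 + 2.2 + 2.1 + 1.4 + 2.0 + 0.1) / 8 = 15.0000 / 8 = 1.8750
UCL_R = D₄·R̄ = 2.004 × 1.8750 = 3.7575

3.76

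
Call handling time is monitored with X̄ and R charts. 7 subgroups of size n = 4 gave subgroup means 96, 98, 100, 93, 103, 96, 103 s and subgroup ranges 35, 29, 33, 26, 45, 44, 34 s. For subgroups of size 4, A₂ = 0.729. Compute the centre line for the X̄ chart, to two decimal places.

X̄̄ = (96 + 98 + 100 + 93 + 103 + 96 + 103) / 7 = 689.0000 / 7 = 98.4286
CL = X̄̄ = 98.4286

98.43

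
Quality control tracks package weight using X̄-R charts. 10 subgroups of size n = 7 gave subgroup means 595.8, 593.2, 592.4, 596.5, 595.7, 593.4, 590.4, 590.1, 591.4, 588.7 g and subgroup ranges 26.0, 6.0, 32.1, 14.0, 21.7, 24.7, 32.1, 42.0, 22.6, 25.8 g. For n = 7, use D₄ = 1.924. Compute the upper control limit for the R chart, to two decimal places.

47.52

R̄ = (26.0 + 6.0 + 32.1 + 14.0 + 21.7 + 24.7 + 32.1 + 42.0 + 22.6 + 25.8) / 10 = 247.0000 / 10 = 24.7000
UCL_R = D₄·R̄ = 1.924 × 24.7000 = 47.5228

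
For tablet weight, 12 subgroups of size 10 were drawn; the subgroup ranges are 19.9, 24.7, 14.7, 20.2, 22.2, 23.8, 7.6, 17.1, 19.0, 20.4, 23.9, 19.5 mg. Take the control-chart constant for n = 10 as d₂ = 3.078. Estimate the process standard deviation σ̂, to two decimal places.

R̄ = (19.9 + 24.7 + 14.7 + 20.2 + 22.2 + 23.8 + 7.6 + 17.1 + 19.0 + 20.4 + 23.9 + 19.5) / 12 = 19.4167
σ̂ = R̄ / d₂ = 19.4167 / 3.078 = 6.3082

6.31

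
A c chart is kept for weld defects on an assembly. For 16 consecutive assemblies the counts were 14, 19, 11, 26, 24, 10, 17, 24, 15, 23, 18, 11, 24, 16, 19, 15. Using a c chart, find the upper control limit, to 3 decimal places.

30.559

c̄ = (14 + 19 + 11 + 26 + 24 + 10 + 17 + 24 + 15 + 23 + 18 + 11 + 24 + 16 + 19 + 15) / 16 = 286 / 16 = 17.8750
UCL = c̄ + 3√c̄ = 17.8750 + 3 × √17.8750 = 17.8750 + 3 × 4.2279 = 30.5587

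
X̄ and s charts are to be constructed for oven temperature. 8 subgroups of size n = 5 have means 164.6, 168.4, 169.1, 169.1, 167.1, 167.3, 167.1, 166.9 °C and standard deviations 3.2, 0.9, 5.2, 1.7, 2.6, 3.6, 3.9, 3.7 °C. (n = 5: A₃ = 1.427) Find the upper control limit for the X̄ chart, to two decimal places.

X̄̄ = (164.6 + 168.4 + 169.1 + 169.1 + 167.1 + 167.3 + 167.1 + 166.9) / 8 = 167.4500
s̄ = (3.2 + 0.9 + 5.2 + 1.7 + 2.6 + 3.6 + 3.9 + 3.7) / 8 = 3.1000
UCL = X̄̄ + A₃·s̄ = 167.4500 + 1.427 × 3.1000 = 171.8737

171.87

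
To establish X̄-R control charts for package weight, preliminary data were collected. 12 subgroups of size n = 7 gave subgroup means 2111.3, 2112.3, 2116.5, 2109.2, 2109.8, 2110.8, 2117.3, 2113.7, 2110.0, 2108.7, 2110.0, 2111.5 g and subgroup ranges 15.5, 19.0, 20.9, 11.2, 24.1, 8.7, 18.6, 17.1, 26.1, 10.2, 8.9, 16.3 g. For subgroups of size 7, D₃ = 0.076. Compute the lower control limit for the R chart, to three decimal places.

1.245

R̄ = (15.5 + 19.0 + 20.9 + 11.2 + 24.1 + 8.7 + 18.6 + 17.1 + 26.1 + 10.2 + 8.9 + 16.3) / 12 = 196.6000 / 12 = 16.3833
LCL_R = D₃·R̄ = 0.076 × 16.3833 = 1.2451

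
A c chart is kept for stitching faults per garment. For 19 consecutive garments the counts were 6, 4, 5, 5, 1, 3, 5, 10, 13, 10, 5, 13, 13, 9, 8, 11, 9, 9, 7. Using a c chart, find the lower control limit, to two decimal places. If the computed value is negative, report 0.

0.00

c̄ = (6 + 4 + 5 + 5 + 1 + 3 + 5 + 10 + 13 + 10 + 5 + 13 + 13 + 9 + 8 + 11 + 9 + 9 + 7) / 19 = 146 / 19 = 7.6842
LCL = c̄ − 3√c̄ = 7.6842 − 3 × 2.7720 = -0.6319 → 0 (cannot be negative)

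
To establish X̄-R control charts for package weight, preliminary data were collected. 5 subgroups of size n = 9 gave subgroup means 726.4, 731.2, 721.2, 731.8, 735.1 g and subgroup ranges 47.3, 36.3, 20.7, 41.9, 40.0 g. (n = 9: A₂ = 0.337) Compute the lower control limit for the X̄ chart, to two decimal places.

716.59

X̄̄ = (726.4 + 731.2 + 721.2 + 731.8 + 735.1) / 5 = 3645.7000 / 5 = 729.1400
R̄ = (47.3 + 36.3 + 20.7 + 41.9 + 40.0) / 5 = 186.2000 / 5 = 37.2400
LCL = X̄̄ − A₂·R̄ = 729.1400 − 0.337 × 37.2400 = 716.5901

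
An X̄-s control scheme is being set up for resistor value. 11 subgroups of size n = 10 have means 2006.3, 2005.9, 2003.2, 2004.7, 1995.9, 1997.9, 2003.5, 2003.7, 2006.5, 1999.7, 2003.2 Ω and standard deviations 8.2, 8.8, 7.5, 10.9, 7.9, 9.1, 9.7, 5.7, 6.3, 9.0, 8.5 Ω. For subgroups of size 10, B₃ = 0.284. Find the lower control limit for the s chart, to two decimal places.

s̄ = (8.2 + 8.8 + 7.5 + 10.9 + 7.9 + 9.1 + 9.7 + 5.7 + 6.3 + 9.0 + 8.5) / 11 = 8.3273
LCL_s = B₃·s̄ = 0.284 × 8.3273 = 2.3649

2.36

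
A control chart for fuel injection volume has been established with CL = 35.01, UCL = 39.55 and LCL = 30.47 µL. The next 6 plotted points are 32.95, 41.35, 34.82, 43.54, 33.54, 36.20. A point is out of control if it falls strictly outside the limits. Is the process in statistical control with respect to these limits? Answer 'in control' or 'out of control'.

Compare each point to [30.47, 39.55]: sample 2 = 41.35 > UCL; sample 4 = 43.54 > UCL.

out of control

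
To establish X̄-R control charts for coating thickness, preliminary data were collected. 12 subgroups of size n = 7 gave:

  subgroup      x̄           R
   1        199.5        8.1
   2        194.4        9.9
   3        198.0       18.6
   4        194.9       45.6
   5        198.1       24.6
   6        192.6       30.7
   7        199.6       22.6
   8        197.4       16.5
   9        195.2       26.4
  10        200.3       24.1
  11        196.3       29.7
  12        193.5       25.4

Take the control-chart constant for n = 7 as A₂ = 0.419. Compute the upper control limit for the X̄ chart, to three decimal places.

X̄̄ = (199.5 + 194.4 + 198.0 + 194.9 + 198.1 + 192.6 + 199.6 + 197.4 + 195.2 + 200.3 + 196.3 + 193.5) / 12 = 2359.8000 / 12 = 196.6500
R̄ = (8.1 + 9.9 + 18.6 + 45.6 + 24.6 + 30.7 + 22.6 + 16.5 + 26.4 + 24.1 + 29.7 + 25.4) / 12 = 282.2000 / 12 = 23.5167
UCL = X̄̄ + A₂·R̄ = 196.6500 + 0.419 × 23.5167 = 206.5035

206.503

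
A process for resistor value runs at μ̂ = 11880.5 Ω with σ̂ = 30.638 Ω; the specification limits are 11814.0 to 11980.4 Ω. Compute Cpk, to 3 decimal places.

0.724

Cpu = (USL − μ̂) / (3σ̂) = (11980.4 − 11880.5) / (3 × 30.638) = 1.0869; Cpl = (μ̂ − LSL) / (3σ̂) = (11880.5 − 11814.0) / (3 × 30.638) = 0.7235; Cpk = min(Cpu, Cpl) = 0.7235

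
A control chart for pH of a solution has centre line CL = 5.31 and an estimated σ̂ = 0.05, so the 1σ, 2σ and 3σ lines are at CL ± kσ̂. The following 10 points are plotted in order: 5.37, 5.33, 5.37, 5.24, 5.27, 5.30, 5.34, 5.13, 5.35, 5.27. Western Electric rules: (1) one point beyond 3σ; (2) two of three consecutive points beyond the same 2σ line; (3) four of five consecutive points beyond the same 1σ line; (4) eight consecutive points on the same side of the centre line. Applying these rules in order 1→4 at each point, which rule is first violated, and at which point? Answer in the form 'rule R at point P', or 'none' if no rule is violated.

Zone of each point (C = within 1σ̂, B = 1σ̂–2σ̂, A = 2σ̂–3σ̂, * = beyond 3σ̂; sign = side of CL): 1:+B, 2:+C, 3:+B, 4:-B, 5:-C, 6:-C, 7:+C, 8:-*, 9:+C, 10:-C
Rule 1 (one point beyond the 3σ limits) is satisfied at point 8.

rule 1 at point 8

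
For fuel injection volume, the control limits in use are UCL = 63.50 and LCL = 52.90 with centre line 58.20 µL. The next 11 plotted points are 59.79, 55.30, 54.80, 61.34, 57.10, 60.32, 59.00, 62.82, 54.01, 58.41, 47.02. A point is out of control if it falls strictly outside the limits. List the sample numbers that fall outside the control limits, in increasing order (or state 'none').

Compare each point to [52.90, 63.50]: sample 11 = 47.02 < LCL.

11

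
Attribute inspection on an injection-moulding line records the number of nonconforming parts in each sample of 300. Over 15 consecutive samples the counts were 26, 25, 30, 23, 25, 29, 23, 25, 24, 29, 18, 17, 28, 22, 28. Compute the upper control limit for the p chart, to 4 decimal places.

0.1304

p̄ = Σdᵢ / (k·n) = 372 / (15 × 300) = 0.08267
UCL = p̄ + 3·√(p̄(1−p̄)/n) = 0.08267 + 3 × √(0.08267×0.91733/300) = 0.08267 + 3 × 0.01590 = 0.13036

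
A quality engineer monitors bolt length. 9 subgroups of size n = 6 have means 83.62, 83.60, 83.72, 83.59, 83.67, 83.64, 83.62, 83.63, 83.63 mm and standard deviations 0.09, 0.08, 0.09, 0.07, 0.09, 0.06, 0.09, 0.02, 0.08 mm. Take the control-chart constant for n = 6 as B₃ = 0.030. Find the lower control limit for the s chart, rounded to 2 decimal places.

s̄ = (0.09 + 0.08 + 0.09 + 0.07 + 0.09 + 0.06 + 0.09 + 0.02 + 0.08) / 9 = 0.0744
LCL_s = B₃·s̄ = 0.030 × 0.0744 = 0.0022

0.00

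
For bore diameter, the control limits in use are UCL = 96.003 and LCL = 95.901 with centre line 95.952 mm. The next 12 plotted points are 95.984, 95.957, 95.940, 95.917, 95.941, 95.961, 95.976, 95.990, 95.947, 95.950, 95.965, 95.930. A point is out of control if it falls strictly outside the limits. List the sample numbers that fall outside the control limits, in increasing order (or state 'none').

All 12 points lie within [95.901, 96.003].

none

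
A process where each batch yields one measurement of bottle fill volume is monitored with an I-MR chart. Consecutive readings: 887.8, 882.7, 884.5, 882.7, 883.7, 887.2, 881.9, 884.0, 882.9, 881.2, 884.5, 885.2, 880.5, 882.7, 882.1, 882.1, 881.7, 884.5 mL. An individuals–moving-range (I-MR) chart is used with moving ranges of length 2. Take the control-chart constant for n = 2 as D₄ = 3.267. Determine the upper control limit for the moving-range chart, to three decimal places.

7.322

Moving ranges: 5.1, 1.8, 1.8, 1.0, 3.5, 5.3, 2.1, 1.1, 1.7, 3.3, 0.7, 4.7, 2.2, 0.6, 0.0, 0.4, 2.8; M̄R̄ = 38.1000 / 17 = 2.2412
UCL_MR = D₄·M̄R̄ = 3.267 × 2.2412 = 7.3219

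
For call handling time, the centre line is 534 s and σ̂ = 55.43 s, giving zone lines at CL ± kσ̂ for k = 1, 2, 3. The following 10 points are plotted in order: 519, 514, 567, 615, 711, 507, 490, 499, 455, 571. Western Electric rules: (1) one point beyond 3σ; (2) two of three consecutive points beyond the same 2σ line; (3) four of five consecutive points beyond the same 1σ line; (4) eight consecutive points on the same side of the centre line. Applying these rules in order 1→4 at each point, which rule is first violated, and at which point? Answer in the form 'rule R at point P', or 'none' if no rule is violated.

Zone of each point (C = within 1σ̂, B = 1σ̂–2σ̂, A = 2σ̂–3σ̂, * = beyond 3σ̂; sign = side of CL): 1:-C, 2:-C, 3:+C, 4:+B, 5:+*, 6:-C, 7:-C, 8:-C, 9:-B, 10:+C
Rule 1 (one point beyond the 3σ limits) is satisfied at point 5.

rule 1 at point 5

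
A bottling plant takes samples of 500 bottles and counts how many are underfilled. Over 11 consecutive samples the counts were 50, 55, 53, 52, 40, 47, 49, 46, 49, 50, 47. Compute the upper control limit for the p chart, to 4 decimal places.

0.1377

p̄ = Σdᵢ / (k·n) = 538 / (11 × 500) = 0.09782
UCL = p̄ + 3·√(p̄(1−p̄)/n) = 0.09782 + 3 × √(0.09782×0.90218/500) = 0.09782 + 3 × 0.01329 = 0.13767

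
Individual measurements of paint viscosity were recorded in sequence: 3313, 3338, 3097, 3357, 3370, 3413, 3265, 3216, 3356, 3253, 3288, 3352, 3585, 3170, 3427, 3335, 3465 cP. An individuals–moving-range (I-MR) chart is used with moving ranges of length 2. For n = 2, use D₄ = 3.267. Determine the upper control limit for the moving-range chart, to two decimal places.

Moving ranges: 25, 241, 260, 13, 43, 148, 49, 140, 103, 35, 64, 233, 415, 257, 92, 130; M̄R̄ = 2248.0000 / 16 = 140.5000
UCL_MR = D₄·M̄R̄ = 3.267 × 140.5000 = 459.0135

459.01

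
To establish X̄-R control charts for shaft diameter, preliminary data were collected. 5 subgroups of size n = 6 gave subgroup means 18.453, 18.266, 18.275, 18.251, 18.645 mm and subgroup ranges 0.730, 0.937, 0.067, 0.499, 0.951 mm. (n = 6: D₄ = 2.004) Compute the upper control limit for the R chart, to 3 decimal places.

1.276

R̄ = (0.730 + 0.937 + 0.067 + 0.499 + 0.951) / 5 = 3.1840 / 5 = 0.6368
UCL_R = D₄·R̄ = 2.004 × 0.6368 = 1.2761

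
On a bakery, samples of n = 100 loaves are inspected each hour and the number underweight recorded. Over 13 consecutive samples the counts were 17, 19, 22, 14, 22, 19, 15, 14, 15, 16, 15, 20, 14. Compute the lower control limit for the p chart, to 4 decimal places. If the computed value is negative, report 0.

p̄ = Σdᵢ / (k·n) = 222 / (13 × 100) = 0.17077
LCL = p̄ − 3·√(p̄(1−p̄)/n) = 0.17077 − 3 × 0.03763 = 0.05788

0.0579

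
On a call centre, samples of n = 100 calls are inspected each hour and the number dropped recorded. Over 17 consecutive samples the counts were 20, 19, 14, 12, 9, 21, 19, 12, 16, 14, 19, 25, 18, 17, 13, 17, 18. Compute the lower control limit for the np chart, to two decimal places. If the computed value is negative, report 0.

5.47

p̄ = Σdᵢ / (k·n) = 283 / (17 × 100) = 0.16647
LCL = np̄ − 3·√(np̄(1−p̄)) = 16.6471 − 3 × 3.7250 = 5.4720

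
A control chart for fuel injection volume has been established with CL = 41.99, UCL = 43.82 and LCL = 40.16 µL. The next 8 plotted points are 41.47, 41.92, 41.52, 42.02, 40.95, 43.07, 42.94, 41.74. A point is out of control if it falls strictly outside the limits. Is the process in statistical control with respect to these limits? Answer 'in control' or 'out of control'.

All 8 points lie within [40.16, 43.82].

in control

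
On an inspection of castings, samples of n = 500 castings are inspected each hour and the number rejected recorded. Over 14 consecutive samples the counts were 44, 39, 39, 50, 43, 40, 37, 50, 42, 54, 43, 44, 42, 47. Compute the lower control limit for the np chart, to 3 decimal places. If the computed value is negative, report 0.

p̄ = Σdᵢ / (k·n) = 614 / (14 × 500) = 0.08771
LCL = np̄ − 3·√(np̄(1−p̄)) = 43.8571 − 3 × 6.3254 = 24.8810

24.881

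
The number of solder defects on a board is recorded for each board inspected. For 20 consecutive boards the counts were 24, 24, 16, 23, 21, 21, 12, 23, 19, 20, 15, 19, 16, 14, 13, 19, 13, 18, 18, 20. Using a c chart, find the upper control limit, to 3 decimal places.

31.269

c̄ = (24 + 24 + 16 + 23 + 21 + 21 + 12 + 23 + 19 + 20 + 15 + 19 + 16 + 14 + 13 + 19 + 13 + 18 + 18 + 20) / 20 = 368 / 20 = 18.4000
UCL = c̄ + 3√c̄ = 18.4000 + 3 × √18.4000 = 18.4000 + 3 × 4.2895 = 31.2686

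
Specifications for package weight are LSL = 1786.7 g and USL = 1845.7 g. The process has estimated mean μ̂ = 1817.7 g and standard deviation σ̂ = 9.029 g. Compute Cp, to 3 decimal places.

Cp = (USL − LSL) / (6σ̂) = (1845.7 − 1786.7) / (6 × 9.029) = 59.0000 / 54.1740 = 1.0891

1.089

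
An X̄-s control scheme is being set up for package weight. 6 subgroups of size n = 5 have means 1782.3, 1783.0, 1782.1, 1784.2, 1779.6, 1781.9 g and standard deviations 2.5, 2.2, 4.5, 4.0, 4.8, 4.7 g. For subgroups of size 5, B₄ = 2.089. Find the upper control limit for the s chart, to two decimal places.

7.90

s̄ = (2.5 + 2.2 + 4.5 + 4.0 + 4.8 + 4.7) / 6 = 3.7833
UCL_s = B₄·s̄ = 2.089 × 3.7833 = 7.9034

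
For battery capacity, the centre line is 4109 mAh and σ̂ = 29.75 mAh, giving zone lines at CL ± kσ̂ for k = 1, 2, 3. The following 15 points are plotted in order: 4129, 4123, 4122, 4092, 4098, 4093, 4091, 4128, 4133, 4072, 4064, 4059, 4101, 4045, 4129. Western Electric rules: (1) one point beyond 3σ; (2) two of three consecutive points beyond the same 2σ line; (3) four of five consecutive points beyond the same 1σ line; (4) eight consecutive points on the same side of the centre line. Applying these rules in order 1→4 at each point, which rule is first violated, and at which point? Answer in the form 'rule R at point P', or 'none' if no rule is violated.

Zone of each point (C = within 1σ̂, B = 1σ̂–2σ̂, A = 2σ̂–3σ̂, * = beyond 3σ̂; sign = side of CL): 1:+C, 2:+C, 3:+C, 4:-C, 5:-C, 6:-C, 7:-C, 8:+C, 9:+C, 10:-B, 11:-B, 12:-B, 13:-C, 14:-A, 15:+C
Rule 3 (four of five consecutive points beyond the same 1σ limit) is satisfied at point 14.

rule 3 at point 14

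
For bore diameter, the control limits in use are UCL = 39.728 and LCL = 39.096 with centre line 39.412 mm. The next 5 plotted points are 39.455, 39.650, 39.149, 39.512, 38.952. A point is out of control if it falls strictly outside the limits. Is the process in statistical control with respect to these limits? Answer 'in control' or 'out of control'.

out of control

Compare each point to [39.096, 39.728]: sample 5 = 38.952 < LCL.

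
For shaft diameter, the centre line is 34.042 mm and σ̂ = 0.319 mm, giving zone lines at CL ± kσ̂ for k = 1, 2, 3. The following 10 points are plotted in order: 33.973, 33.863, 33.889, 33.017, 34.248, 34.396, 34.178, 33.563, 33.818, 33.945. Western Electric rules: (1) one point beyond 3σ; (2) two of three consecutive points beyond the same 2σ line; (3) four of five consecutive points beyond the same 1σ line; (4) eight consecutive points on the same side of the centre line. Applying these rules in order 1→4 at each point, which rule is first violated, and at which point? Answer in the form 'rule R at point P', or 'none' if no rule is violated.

Zone of each point (C = within 1σ̂, B = 1σ̂–2σ̂, A = 2σ̂–3σ̂, * = beyond 3σ̂; sign = side of CL): 1:-C, 2:-C, 3:-C, 4:-*, 5:+C, 6:+B, 7:+C, 8:-B, 9:-C, 10:-C
Rule 1 (one point beyond the 3σ limits) is satisfied at point 4.

rule 1 at point 4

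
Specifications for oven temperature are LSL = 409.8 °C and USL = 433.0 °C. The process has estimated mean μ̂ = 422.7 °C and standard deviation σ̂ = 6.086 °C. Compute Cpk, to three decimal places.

0.564

Cpu = (USL − μ̂) / (3σ̂) = (433.0 − 422.7) / (3 × 6.086) = 0.5641; Cpl = (μ̂ − LSL) / (3σ̂) = (422.7 − 409.8) / (3 × 6.086) = 0.7065; Cpk = min(Cpu, Cpl) = 0.5641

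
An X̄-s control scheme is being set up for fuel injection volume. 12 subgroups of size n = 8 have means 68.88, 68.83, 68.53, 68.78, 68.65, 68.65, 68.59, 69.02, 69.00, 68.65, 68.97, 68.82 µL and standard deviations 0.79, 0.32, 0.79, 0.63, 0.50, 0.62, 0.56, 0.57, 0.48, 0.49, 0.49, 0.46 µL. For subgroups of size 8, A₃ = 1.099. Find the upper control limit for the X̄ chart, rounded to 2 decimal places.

X̄̄ = (68.88 + 68.83 + 68.53 + 68.78 + 68.65 + 68.65 + 68.59 + 69.02 + 69.00 + 68.65 + 68.97 + 68.82) / 12 = 68.7808
s̄ = (0.79 + 0.32 + 0.79 + 0.63 + 0.50 + 0.62 + 0.56 + 0.57 + 0.48 + 0.49 + 0.49 + 0.46) / 12 = 0.5583
UCL = X̄̄ + A₃·s̄ = 68.7808 + 1.099 × 0.5583 = 69.3944

69.39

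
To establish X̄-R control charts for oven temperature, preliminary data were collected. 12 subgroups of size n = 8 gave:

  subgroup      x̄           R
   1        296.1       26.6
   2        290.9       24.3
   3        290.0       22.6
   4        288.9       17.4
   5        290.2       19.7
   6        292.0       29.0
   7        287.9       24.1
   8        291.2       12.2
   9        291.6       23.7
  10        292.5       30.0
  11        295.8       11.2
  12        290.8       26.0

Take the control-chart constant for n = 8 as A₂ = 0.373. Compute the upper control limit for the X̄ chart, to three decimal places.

X̄̄ = (296.1 + 290.9 + 290.0 + 288.9 + 290.2 + 292.0 + 287.9 + 291.2 + 291.6 + 292.5 + 295.8 + 290.8) / 12 = 3497.9000 / 12 = 291.4917
R̄ = (26.6 + 24.3 + 22.6 + 17.4 + 19.7 + 29.0 + 24.1 + 12.2 + 23.7 + 30.0 + 11.2 + 26.0) / 12 = 266.8000 / 12 = 22.2333
UCL = X̄̄ + A₂·R̄ = 291.4917 + 0.373 × 22.2333 = 299.7847

299.785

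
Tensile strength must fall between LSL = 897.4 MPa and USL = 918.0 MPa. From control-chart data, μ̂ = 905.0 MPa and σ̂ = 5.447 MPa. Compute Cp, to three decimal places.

0.630

Cp = (USL − LSL) / (6σ̂) = (918.0 − 897.4) / (6 × 5.447) = 20.6000 / 32.6820 = 0.6303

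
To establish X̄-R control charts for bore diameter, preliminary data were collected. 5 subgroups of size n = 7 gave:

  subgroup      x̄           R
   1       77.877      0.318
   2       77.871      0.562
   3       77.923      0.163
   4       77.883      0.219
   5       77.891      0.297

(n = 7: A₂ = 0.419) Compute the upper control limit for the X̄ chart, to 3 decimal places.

X̄̄ = (77.877 + 77.871 + 77.923 + 77.883 + 77.891) / 5 = 389.4450 / 5 = 77.8890
R̄ = (0.318 + 0.562 + 0.163 + 0.219 + 0.297) / 5 = 1.5590 / 5 = 0.3118
UCL = X̄̄ + A₂·R̄ = 77.8890 + 0.419 × 0.3118 = 78.0196

78.020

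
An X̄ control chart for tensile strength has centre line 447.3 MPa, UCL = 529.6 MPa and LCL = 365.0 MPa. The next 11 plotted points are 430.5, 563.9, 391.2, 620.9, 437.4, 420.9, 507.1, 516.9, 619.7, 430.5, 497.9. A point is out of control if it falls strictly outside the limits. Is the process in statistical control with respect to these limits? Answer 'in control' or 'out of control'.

Compare each point to [365.0, 529.6]: sample 2 = 563.9 > UCL; sample 4 = 620.9 > UCL; sample 9 = 619.7 > UCL.

out of control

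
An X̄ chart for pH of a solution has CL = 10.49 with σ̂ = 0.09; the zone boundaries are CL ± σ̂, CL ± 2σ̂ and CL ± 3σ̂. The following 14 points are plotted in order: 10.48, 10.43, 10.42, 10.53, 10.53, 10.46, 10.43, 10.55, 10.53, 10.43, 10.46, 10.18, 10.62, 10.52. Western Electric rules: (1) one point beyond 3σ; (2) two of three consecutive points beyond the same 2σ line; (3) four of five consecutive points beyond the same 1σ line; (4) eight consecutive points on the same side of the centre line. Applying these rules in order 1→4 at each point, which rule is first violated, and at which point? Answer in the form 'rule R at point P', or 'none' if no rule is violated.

Zone of each point (C = within 1σ̂, B = 1σ̂–2σ̂, A = 2σ̂–3σ̂, * = beyond 3σ̂; sign = side of CL): 1:-C, 2:-C, 3:-C, 4:+C, 5:+C, 6:-C, 7:-C, 8:+C, 9:+C, 10:-C, 11:-C, 12:-*, 13:+B, 14:+C
Rule 1 (one point beyond the 3σ limits) is satisfied at point 12.

rule 1 at point 12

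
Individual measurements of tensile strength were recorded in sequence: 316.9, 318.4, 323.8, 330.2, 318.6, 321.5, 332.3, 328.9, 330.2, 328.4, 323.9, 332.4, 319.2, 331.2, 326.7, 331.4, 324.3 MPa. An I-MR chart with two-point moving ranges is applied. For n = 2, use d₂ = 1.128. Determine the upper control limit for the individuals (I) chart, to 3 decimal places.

342.338

X̄ = (316.9 + 318.4 + 323.8 + 330.2 + 318.6 + 321.5 + 332.3 + 328.9 + 330.2 + 328.4 + 323.9 + 332.4 + 319.2 + 331.2 + 326.7 + 331.4 + 324.3) / 17 = 325.7824
Moving ranges: 1.5, 5.4, 6.4, 11.6, 2.9, 10.8, 3.4, 1.3, 1.8, 4.5, 8.5, 13.2, 12.0, 4.5, 4.7, 7.1; M̄R̄ = 99.6000 / 16 = 6.2250
UCL = X̄ + 3·M̄R̄/d₂ = 325.7824 + 3 × 6.2250 / 1.128 = 342.3382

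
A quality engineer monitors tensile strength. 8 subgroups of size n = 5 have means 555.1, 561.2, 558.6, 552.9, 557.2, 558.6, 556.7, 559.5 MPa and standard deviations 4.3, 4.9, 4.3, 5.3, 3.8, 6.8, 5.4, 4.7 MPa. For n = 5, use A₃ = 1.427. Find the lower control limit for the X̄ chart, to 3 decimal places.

550.429

X̄̄ = (555.1 + 561.2 + 558.6 + 552.9 + 557.2 + 558.6 + 556.7 + 559.5) / 8 = 557.4750
s̄ = (4.3 + 4.9 + 4.3 + 5.3 + 3.8 + 6.8 + 5.4 + 4.7) / 8 = 4.9375
LCL = X̄̄ − A₃·s̄ = 557.4750 − 1.427 × 4.9375 = 550.4292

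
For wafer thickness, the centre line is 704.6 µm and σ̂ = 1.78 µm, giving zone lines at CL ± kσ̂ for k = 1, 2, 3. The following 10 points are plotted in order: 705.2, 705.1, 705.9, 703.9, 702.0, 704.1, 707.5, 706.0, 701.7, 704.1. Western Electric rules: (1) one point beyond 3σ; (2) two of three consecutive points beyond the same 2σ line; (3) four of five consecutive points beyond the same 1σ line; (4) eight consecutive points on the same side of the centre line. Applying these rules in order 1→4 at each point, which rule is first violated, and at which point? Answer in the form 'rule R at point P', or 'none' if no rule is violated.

none

Zone of each point (C = within 1σ̂, B = 1σ̂–2σ̂, A = 2σ̂–3σ̂, * = beyond 3σ̂; sign = side of CL): 1:+C, 2:+C, 3:+C, 4:-C, 5:-B, 6:-C, 7:+B, 8:+C, 9:-B, 10:-C
No rule fires across all 10 points.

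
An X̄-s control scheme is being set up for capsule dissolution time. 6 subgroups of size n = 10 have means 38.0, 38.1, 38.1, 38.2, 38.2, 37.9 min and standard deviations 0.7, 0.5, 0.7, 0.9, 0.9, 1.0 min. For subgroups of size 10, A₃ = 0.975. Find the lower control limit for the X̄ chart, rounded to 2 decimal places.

X̄̄ = (38.0 + 38.1 + 38.1 + 38.2 + 38.2 + 37.9) / 6 = 38.0833
s̄ = (0.7 + 0.5 + 0.7 + 0.9 + 0.9 + 1.0) / 6 = 0.7833
LCL = X̄̄ − A₃·s̄ = 38.0833 − 0.975 × 0.7833 = 37.3196

37.32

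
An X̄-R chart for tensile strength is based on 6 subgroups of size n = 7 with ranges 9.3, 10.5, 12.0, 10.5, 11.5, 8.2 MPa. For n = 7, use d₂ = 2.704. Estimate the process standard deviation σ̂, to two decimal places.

R̄ = (9.3 + 10.5 + 12.0 + 10.5 + 11.5 + 8.2) / 6 = 10.3333
σ̂ = R̄ / d₂ = 10.3333 / 2.704 = 3.8215

3.82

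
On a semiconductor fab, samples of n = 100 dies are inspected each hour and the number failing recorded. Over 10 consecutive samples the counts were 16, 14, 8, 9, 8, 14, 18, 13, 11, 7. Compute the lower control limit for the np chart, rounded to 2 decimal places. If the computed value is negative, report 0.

2.12

p̄ = Σdᵢ / (k·n) = 118 / (10 × 100) = 0.11800
LCL = np̄ − 3·√(np̄(1−p̄)) = 11.8000 − 3 × 3.2261 = 2.1218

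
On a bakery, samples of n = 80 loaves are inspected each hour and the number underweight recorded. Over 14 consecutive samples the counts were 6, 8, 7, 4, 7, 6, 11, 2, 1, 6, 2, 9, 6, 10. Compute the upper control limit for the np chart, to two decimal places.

13.18

p̄ = Σdᵢ / (k·n) = 85 / (14 × 80) = 0.07589
UCL = np̄ + 3·√(np̄(1−p̄)) = 6.0714 + 3 × √(6.0714×0.92411) = 6.0714 + 3 × 2.3687 = 13.1775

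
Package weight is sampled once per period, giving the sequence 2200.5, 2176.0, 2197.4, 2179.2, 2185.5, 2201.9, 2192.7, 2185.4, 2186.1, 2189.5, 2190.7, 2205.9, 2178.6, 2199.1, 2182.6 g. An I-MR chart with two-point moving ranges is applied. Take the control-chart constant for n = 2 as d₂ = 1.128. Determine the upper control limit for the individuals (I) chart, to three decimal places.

X̄ = (2200.5 + 2176.0 + 2197.4 + 2179.2 + 2185.5 + 2201.9 + 2192.7 + 2185.4 + 2186.1 + 2189.5 + 2190.7 + 2205.9 + 2178.6 + 2199.1 + 2182.6) / 15 = 2190.0733
Moving ranges: 24.5, 21.4, 18.2, 6.3, 16.4, 9.2, 7.3, 0.7, 3.4, 1.2, 15.2, 27.3, 20.5, 16.5; M̄R̄ = 188.1000 / 14 = 13.4357
UCL = X̄ + 3·M̄R̄/d₂ = 2190.0733 + 3 × 13.4357 / 1.128 = 2225.8066

2225.807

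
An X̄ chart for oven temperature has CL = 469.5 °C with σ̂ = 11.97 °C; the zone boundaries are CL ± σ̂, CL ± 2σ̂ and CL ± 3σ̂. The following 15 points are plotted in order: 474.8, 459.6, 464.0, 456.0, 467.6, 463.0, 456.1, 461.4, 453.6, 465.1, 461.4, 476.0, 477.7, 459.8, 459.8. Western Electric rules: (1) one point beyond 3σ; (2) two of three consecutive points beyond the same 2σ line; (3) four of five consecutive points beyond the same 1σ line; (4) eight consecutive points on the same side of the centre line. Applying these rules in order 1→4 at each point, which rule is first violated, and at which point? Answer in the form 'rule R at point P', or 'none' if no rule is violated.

rule 4 at point 9

Zone of each point (C = within 1σ̂, B = 1σ̂–2σ̂, A = 2σ̂–3σ̂, * = beyond 3σ̂; sign = side of CL): 1:+C, 2:-C, 3:-C, 4:-B, 5:-C, 6:-C, 7:-B, 8:-C, 9:-B, 10:-C, 11:-C, 12:+C, 13:+C, 14:-C, 15:-C
Rule 4 (eight consecutive points on the same side of the centre line) is satisfied at point 9.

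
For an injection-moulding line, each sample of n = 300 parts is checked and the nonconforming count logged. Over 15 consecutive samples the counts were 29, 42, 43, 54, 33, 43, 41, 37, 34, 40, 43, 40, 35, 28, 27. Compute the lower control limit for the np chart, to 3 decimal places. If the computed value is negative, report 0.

20.664

p̄ = Σdᵢ / (k·n) = 569 / (15 × 300) = 0.12644
LCL = np̄ − 3·√(np̄(1−p̄)) = 37.9333 − 3 × 5.7565 = 20.6639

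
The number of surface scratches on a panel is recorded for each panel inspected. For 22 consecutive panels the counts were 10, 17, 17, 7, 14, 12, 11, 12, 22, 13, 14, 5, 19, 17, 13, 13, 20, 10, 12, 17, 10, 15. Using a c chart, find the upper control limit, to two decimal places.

24.71

c̄ = (10 + 17 + 17 + 7 + 14 + 12 + 11 + 12 + 22 + 13 + 14 + 5 + 19 + 17 + 13 + 13 + 20 + 10 + 12 + 17 + 10 + 15) / 22 = 300 / 22 = 13.6364
UCL = c̄ + 3√c̄ = 13.6364 + 3 × √13.6364 = 13.6364 + 3 × 3.6927 = 24.7146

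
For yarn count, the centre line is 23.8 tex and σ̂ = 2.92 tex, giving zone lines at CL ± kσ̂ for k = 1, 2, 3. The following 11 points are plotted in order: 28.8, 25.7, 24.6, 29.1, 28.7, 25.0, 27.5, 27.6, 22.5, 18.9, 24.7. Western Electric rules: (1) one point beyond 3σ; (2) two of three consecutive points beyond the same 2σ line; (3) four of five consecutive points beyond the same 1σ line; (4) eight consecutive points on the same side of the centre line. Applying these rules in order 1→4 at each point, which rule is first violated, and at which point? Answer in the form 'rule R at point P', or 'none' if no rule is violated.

Zone of each point (C = within 1σ̂, B = 1σ̂–2σ̂, A = 2σ̂–3σ̂, * = beyond 3σ̂; sign = side of CL): 1:+B, 2:+C, 3:+C, 4:+B, 5:+B, 6:+C, 7:+B, 8:+B, 9:-C, 10:-B, 11:+C
Rule 3 (four of five consecutive points beyond the same 1σ limit) is satisfied at point 8.

rule 3 at point 8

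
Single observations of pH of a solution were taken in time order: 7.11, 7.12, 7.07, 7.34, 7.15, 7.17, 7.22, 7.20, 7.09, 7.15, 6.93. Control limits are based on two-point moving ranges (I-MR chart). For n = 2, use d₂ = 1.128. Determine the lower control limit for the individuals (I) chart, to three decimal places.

X̄ = (7.11 + 7.12 + 7.07 + 7.34 + 7.15 + 7.17 + 7.22 + 7.20 + 7.09 + 7.15 + 6.93) / 11 = 7.1409
Moving ranges: 0.01, 0.05, 0.27, 0.19, 0.02, 0.05, 0.02, 0.11, 0.06, 0.22; M̄R̄ = 1.0000 / 10 = 0.1000
LCL = X̄ − 3·M̄R̄/d₂ = 7.1409 − 3 × 0.1000 / 1.128 = 6.8750

6.875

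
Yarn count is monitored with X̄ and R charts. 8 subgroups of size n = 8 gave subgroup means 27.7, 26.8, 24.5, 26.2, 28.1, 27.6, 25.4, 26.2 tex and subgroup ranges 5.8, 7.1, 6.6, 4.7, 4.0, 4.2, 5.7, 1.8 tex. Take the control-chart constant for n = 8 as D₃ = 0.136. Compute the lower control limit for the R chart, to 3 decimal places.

R̄ = (5.8 + 7.1 + 6.6 + 4.7 + 4.0 + 4.2 + 5.7 + 1.8) / 8 = 39.9000 / 8 = 4.9875
LCL_R = D₃·R̄ = 0.136 × 4.9875 = 0.6783

0.678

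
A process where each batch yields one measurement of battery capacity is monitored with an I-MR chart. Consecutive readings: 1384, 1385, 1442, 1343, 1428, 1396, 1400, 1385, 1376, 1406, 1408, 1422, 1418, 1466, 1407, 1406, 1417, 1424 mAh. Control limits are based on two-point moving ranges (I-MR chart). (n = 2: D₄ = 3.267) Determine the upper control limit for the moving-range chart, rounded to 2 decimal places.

Moving ranges: 1, 57, 99, 85, 32, 4, 15, 9, 30, 2, 14, 4, 48, 59, 1, 11, 7; M̄R̄ = 478.0000 / 17 = 28.1176
UCL_MR = D₄·M̄R̄ = 3.267 × 28.1176 = 91.8604

91.86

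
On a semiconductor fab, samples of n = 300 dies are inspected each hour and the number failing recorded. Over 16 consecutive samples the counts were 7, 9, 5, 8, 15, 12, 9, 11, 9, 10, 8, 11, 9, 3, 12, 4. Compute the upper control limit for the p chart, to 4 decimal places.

0.0589

p̄ = Σdᵢ / (k·n) = 142 / (16 × 300) = 0.02958
UCL = p̄ + 3·√(p̄(1−p̄)/n) = 0.02958 + 3 × √(0.02958×0.97042/300) = 0.02958 + 3 × 0.00978 = 0.05893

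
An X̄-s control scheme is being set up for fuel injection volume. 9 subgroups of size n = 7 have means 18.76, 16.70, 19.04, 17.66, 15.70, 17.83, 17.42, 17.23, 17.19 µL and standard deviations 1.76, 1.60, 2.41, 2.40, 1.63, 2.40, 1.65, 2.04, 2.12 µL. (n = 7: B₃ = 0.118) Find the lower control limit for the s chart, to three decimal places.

s̄ = (1.76 + 1.60 + 2.41 + 2.40 + 1.63 + 2.40 + 1.65 + 2.04 + 2.12) / 9 = 2.0011
LCL_s = B₃·s̄ = 0.118 × 2.0011 = 0.2361

0.236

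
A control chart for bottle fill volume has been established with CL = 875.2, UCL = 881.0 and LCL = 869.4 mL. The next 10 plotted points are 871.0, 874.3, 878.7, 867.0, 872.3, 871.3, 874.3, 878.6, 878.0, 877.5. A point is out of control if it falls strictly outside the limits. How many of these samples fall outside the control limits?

1

Compare each point to [869.4, 881.0]: sample 4 = 867.0 < LCL.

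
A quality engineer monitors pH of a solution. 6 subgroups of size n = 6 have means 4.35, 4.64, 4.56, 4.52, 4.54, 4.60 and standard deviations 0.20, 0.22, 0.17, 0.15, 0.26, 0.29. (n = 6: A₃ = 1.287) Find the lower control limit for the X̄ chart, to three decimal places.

4.258

X̄̄ = (4.35 + 4.64 + 4.56 + 4.52 + 4.54 + 4.60) / 6 = 4.5350
s̄ = (0.20 + 0.22 + 0.17 + 0.15 + 0.26 + 0.29) / 6 = 0.2150
LCL = X̄̄ − A₃·s̄ = 4.5350 − 1.287 × 0.2150 = 4.2583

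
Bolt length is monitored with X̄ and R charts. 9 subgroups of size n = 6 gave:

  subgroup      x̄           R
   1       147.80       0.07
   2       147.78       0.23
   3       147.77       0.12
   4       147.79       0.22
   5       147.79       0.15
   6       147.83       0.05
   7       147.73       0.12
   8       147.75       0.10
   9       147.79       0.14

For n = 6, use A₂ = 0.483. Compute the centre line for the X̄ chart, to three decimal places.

147.781

X̄̄ = (147.80 + 147.78 + 147.77 + 147.79 + 147.79 + 147.83 + 147.73 + 147.75 + 147.79) / 9 = 1330.0300 / 9 = 147.7811
CL = X̄̄ = 147.7811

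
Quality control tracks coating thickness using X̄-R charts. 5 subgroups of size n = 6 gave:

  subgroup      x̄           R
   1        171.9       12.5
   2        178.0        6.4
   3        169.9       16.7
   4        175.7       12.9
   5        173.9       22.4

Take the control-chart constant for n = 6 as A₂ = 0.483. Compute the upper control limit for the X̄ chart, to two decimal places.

180.73

X̄̄ = (171.9 + 178.0 + 169.9 + 175.7 + 173.9) / 5 = 869.4000 / 5 = 173.8800
R̄ = (12.5 + 6.4 + 16.7 + 12.9 + 22.4) / 5 = 70.9000 / 5 = 14.1800
UCL = X̄̄ + A₂·R̄ = 173.8800 + 0.483 × 14.1800 = 180.7289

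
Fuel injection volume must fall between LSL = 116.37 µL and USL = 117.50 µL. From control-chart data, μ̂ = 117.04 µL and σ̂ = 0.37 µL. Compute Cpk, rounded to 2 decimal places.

0.41

Cpu = (USL − μ̂) / (3σ̂) = (117.50 − 117.04) / (3 × 0.37) = 0.4144; Cpl = (μ̂ − LSL) / (3σ̂) = (117.04 − 116.37) / (3 × 0.37) = 0.6036; Cpk = min(Cpu, Cpl) = 0.4144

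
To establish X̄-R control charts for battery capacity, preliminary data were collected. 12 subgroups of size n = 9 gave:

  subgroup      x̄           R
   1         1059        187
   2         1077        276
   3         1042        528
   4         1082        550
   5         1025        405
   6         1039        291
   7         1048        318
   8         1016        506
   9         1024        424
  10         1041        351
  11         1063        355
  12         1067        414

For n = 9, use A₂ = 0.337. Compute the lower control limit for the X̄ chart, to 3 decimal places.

X̄̄ = (1059 + 1077 + 1042 + 1082 + 1025 + 1039 + 1048 + 1016 + 1024 + 1041 + 1063 + 1067) / 12 = 12583.0000 / 12 = 1048.5833
R̄ = (187 + 276 + 528 + 550 + 405 + 291 + 318 + 506 + 424 + 351 + 355 + 414) / 12 = 4605.0000 / 12 = 383.7500
LCL = X̄̄ − A₂·R̄ = 1048.5833 − 0.337 × 383.7500 = 919.2596

919.260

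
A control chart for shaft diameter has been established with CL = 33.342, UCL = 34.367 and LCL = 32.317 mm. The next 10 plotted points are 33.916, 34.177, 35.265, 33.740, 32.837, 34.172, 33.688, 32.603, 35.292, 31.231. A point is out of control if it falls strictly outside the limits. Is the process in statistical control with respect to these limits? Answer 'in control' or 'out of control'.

Compare each point to [32.317, 34.367]: sample 3 = 35.265 > UCL; sample 9 = 35.292 > UCL; sample 10 = 31.231 < LCL.

out of control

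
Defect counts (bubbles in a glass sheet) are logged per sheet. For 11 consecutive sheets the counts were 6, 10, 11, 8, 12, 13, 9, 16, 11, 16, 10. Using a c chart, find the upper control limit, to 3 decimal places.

c̄ = (6 + 10 + 11 + 8 + 12 + 13 + 9 + 16 + 11 + 16 + 10) / 11 = 122 / 11 = 11.0909
UCL = c̄ + 3√c̄ = 11.0909 + 3 × √11.0909 = 11.0909 + 3 × 3.3303 = 21.0818

21.082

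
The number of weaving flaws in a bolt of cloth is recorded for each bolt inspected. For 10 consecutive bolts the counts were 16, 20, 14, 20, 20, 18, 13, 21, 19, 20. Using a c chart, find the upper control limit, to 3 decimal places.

30.863

c̄ = (16 + 20 + 14 + 20 + 20 + 18 + 13 + 21 + 19 + 20) / 10 = 181 / 10 = 18.1000
UCL = c̄ + 3√c̄ = 18.1000 + 3 × √18.1000 = 18.1000 + 3 × 4.2544 = 30.8632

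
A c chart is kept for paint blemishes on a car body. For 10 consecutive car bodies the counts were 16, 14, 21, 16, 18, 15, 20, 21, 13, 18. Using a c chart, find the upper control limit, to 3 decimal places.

29.642

c̄ = (16 + 14 + 21 + 16 + 18 + 15 + 20 + 21 + 13 + 18) / 10 = 172 / 10 = 17.2000
UCL = c̄ + 3√c̄ = 17.2000 + 3 × √17.2000 = 17.2000 + 3 × 4.1473 = 29.6419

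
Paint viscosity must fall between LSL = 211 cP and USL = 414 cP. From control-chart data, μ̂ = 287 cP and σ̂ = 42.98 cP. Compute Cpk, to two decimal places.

0.59

Cpu = (USL − μ̂) / (3σ̂) = (414 − 287) / (3 × 42.98) = 0.9850; Cpl = (μ̂ − LSL) / (3σ̂) = (287 − 211) / (3 × 42.98) = 0.5894; Cpk = min(Cpu, Cpl) = 0.5894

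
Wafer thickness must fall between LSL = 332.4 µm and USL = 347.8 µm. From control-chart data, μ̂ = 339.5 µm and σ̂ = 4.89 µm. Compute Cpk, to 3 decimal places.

Cpu = (USL − μ̂) / (3σ̂) = (347.8 − 339.5) / (3 × 4.89) = 0.5658; Cpl = (μ̂ − LSL) / (3σ̂) = (339.5 − 332.4) / (3 × 4.89) = 0.4840; Cpk = min(Cpu, Cpl) = 0.4840

0.484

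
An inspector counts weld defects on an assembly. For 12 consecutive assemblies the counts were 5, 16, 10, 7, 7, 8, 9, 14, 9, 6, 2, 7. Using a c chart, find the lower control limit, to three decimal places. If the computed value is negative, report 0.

0.000

c̄ = (5 + 16 + 10 + 7 + 7 + 8 + 9 + 14 + 9 + 6 + 2 + 7) / 12 = 100 / 12 = 8.3333
LCL = c̄ − 3√c̄ = 8.3333 − 3 × 2.8868 = -0.3269 → 0 (cannot be negative)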